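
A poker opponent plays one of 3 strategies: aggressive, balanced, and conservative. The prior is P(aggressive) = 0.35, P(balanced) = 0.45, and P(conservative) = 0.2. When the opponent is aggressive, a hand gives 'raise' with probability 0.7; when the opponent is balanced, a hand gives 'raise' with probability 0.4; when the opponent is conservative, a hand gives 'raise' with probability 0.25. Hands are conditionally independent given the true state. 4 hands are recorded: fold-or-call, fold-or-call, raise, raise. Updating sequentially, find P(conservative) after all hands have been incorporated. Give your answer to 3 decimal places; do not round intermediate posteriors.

After 'fold-or-call': normaliser = 0.3·0.3500 + 0.6·0.4500 + 0.75·0.2000; P(aggressive) ≈ 0.2000, P(balanced) ≈ 0.5143, P(conservative) ≈ 0.2857
After 'fold-or-call': normaliser = 0.3·0.2000 + 0.6·0.5143 + 0.75·0.2857; P(aggressive) ≈ 0.1029, P(balanced) ≈ 0.5294, P(conservative) ≈ 0.3676
After 'raise': normaliser = 0.7·0.1029 + 0.4·0.5294 + 0.25·0.3676; P(aggressive) ≈ 0.1918, P(balanced) ≈ 0.5636, P(conservative) ≈ 0.2446
After 'raise': normaliser = 0.7·0.1918 + 0.4·0.5636 + 0.25·0.2446; P(aggressive) ≈ 0.3190, P(balanced) ≈ 0.5357, P(conservative) ≈ 0.1453

0.145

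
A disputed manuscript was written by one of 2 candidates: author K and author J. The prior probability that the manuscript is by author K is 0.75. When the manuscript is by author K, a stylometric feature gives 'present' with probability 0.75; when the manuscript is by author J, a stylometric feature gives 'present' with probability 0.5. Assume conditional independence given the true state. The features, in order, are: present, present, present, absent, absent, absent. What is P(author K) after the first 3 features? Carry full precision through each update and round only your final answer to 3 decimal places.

After 'present': P(author K) = 0.75·0.7500 / (0.75·0.7500 + 0.5·0.2500) ≈ 0.8182
After 'present': P(author K) = 0.75·0.8182 / (0.75·0.8182 + 0.5·0.1818) ≈ 0.8710
After 'present': P(author K) = 0.75·0.8710 / (0.75·0.8710 + 0.5·0.1290) ≈ 0.9101

0.910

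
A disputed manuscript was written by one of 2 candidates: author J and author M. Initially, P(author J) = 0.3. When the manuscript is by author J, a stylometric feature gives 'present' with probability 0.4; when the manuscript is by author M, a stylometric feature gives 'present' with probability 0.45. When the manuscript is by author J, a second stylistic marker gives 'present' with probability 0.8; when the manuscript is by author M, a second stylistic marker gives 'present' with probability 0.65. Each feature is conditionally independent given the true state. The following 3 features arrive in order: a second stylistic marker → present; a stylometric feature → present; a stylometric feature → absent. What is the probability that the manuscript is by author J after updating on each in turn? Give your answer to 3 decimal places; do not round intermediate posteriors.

After a second stylistic marker='present': P(author J) = 0.8·0.3000 / (0.8·0.3000 + 0.65·0.7000) ≈ 0.3453
After a stylometric feature='present': P(author J) = 0.4·0.3453 / (0.4·0.3453 + 0.45·0.6547) ≈ 0.3192
After a stylometric feature='absent': P(author J) = 0.6·0.3192 / (0.6·0.3192 + 0.55·0.6808) ≈ 0.3384

0.338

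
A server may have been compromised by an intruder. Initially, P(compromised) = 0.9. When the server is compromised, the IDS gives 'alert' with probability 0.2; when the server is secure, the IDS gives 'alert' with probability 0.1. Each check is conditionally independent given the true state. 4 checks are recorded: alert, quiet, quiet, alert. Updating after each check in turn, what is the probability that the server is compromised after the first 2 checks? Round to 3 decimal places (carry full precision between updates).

Each posterior becomes the prior for the next update.
After 'alert': P(compromised) = 0.2·0.9000 / (0.2·0.9000 + 0.1·0.1000) ≈ 0.9474
After 'quiet': P(compromised) = 0.8·0.9474 / (0.8·0.9474 + 0.9·0.0526) ≈ 0.9412

0.941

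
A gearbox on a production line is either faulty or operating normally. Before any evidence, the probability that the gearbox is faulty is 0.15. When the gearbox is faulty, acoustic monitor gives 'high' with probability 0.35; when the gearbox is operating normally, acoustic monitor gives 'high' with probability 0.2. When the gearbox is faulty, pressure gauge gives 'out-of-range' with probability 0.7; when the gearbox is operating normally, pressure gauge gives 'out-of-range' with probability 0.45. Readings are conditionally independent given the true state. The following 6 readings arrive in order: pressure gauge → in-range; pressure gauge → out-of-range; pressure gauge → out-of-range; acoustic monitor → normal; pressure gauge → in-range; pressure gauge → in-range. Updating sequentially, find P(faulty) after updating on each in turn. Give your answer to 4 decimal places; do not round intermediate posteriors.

Each posterior becomes the prior for the next update.
After pressure gauge='in-range': P(faulty) = 0.3·0.1500 / (0.3·0.1500 + 0.55·0.8500) ≈ 0.0878
After pressure gauge='out-of-range': P(faulty) = 0.7·0.0878 / (0.7·0.0878 + 0.45·0.9122) ≈ 0.1302
After pressure gauge='out-of-range': P(faulty) = 0.7·0.1302 / (0.7·0.1302 + 0.45·0.8698) ≈ 0.1889
After acoustic monitor='normal': P(faulty) = 0.65·0.1889 / (0.65·0.1889 + 0.8·0.8111) ≈ 0.1591
After pressure gauge='in-range': P(faulty) = 0.3·0.1591 / (0.3·0.1591 + 0.55·0.8409) ≈ 0.0936
After pressure gauge='in-range': P(faulty) = 0.3·0.0936 / (0.3·0.0936 + 0.55·0.9064) ≈ 0.0533

0.0533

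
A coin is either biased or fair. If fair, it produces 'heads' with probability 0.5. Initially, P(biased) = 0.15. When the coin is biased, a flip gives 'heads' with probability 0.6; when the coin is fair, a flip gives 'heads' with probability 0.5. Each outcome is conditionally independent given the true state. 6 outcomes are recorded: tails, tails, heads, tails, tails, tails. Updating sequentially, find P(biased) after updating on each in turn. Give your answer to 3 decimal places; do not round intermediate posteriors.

0.065

Each posterior becomes the prior for the next update.
After 'tails': P(biased) = 0.4·0.1500 / (0.4·0.1500 + 0.5·0.8500) ≈ 0.1237
After 'tails': P(biased) = 0.4·0.1237 / (0.4·0.1237 + 0.5·0.8763) ≈ 0.1015
After 'heads': P(biased) = 0.6·0.1015 / (0.6·0.1015 + 0.5·0.8985) ≈ 0.1194
After 'tails': P(biased) = 0.4·0.1194 / (0.4·0.1194 + 0.5·0.8806) ≈ 0.0978
After 'tails': P(biased) = 0.4·0.0978 / (0.4·0.0978 + 0.5·0.9022) ≈ 0.0798
After 'tails': P(biased) = 0.4·0.0798 / (0.4·0.0798 + 0.5·0.9202) ≈ 0.0649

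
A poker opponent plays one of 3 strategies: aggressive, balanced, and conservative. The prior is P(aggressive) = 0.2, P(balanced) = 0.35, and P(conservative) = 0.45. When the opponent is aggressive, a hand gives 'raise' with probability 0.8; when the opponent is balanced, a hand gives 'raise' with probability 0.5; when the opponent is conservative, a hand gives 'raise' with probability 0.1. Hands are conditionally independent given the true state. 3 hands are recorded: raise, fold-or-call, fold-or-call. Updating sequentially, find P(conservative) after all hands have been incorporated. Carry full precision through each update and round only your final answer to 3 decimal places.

After 'raise': normaliser = 0.8·0.2000 + 0.5·0.3500 + 0.1·0.4500; P(aggressive) ≈ 0.4211, P(balanced) ≈ 0.4605, P(conservative) ≈ 0.1184
After 'fold-or-call': normaliser = 0.2·0.4211 + 0.5·0.4605 + 0.9·0.1184; P(aggressive) ≈ 0.2000, P(balanced) ≈ 0.5469, P(conservative) ≈ 0.2531
After 'fold-or-call': normaliser = 0.2·0.2000 + 0.5·0.5469 + 0.9·0.2531; P(aggressive) ≈ 0.0739, P(balanced) ≈ 0.5052, P(conservative) ≈ 0.4209

0.421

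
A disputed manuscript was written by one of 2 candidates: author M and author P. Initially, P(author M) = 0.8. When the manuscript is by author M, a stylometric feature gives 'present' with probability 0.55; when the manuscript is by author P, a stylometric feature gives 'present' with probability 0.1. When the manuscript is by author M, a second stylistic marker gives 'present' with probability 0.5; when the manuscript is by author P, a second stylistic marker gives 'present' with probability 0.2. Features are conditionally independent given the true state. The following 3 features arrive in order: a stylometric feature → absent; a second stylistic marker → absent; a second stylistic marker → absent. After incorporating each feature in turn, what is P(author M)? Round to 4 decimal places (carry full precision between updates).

0.4386

Each posterior becomes the prior for the next update.
After a stylometric feature='absent': P(author M) = 0.45·0.8000 / (0.45·0.8000 + 0.9·0.2000) ≈ 0.6667
After a second stylistic marker='absent': P(author M) = 0.5·0.6667 / (0.5·0.6667 + 0.8·0.3333) ≈ 0.5556
After a second stylistic marker='absent': P(author M) = 0.5·0.5556 / (0.5·0.5556 + 0.8·0.4444) ≈ 0.4386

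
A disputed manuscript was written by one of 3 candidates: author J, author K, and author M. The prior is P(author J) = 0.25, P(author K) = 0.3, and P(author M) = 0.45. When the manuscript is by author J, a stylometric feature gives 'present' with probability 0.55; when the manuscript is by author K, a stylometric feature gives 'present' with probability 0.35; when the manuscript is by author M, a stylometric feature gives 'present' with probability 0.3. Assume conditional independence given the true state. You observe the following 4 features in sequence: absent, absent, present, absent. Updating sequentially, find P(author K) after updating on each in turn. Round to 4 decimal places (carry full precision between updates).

0.3289

After 'absent': normaliser = 0.45·0.2500 + 0.65·0.3000 + 0.7·0.4500; P(author J) ≈ 0.1807, P(author K) ≈ 0.3133, P(author M) ≈ 0.5060
After 'absent': normaliser = 0.45·0.1807 + 0.65·0.3133 + 0.7·0.5060; P(author J) ≈ 0.1272, P(author K) ≈ 0.3186, P(author M) ≈ 0.5542
After 'present': normaliser = 0.55·0.1272 + 0.35·0.3186 + 0.3·0.5542; P(author J) ≈ 0.2012, P(author K) ≈ 0.3206, P(author M) ≈ 0.4781
After 'absent': normaliser = 0.45·0.2012 + 0.65·0.3206 + 0.7·0.4781; P(author J) ≈ 0.1429, P(author K) ≈ 0.3289, P(author M) ≈ 0.5282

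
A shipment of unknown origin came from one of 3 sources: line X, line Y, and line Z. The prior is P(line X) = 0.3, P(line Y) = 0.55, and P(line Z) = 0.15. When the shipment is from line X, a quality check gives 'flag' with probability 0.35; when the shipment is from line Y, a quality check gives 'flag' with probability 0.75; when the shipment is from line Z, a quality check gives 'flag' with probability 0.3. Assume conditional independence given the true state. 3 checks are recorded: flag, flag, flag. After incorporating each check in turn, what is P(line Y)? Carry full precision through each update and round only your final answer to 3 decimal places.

Apply Bayes' rule sequentially, carrying P(line Y) forward.
After 'flag': normaliser = 0.35·0.3000 + 0.75·0.5500 + 0.3·0.1500; P(line X) ≈ 0.1867, P(line Y) ≈ 0.7333, P(line Z) ≈ 0.0800
After 'flag': normaliser = 0.35·0.1867 + 0.75·0.7333 + 0.3·0.0800; P(line X) ≈ 0.1022, P(line Y) ≈ 0.8603, P(line Z) ≈ 0.0375
After 'flag': normaliser = 0.35·0.1022 + 0.75·0.8603 + 0.3·0.0375; P(line X) ≈ 0.0517, P(line Y) ≈ 0.9321, P(line Z) ≈ 0.0163

0.932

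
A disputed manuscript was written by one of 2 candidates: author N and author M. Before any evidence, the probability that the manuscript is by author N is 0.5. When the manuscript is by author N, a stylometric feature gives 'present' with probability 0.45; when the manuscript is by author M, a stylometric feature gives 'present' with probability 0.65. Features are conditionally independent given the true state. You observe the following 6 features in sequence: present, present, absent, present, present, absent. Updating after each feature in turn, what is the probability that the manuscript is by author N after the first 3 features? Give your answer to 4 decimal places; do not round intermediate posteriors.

After 'present': P(author N) = 0.45·0.5000 / (0.45·0.5000 + 0.65·0.5000) ≈ 0.4091
After 'present': P(author N) = 0.45·0.4091 / (0.45·0.4091 + 0.65·0.5909) ≈ 0.3240
After 'absent': P(author N) = 0.55·0.3240 / (0.55·0.3240 + 0.35·0.6760) ≈ 0.4296

0.4296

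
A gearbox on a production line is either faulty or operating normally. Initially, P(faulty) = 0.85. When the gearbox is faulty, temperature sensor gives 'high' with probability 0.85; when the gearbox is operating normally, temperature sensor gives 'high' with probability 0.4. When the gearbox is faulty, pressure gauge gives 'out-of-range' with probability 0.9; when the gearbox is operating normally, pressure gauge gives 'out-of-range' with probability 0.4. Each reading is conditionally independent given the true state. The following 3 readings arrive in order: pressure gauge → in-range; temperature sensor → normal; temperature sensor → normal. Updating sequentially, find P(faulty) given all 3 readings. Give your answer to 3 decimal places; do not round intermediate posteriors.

Each posterior becomes the prior for the next update.
After pressure gauge='in-range': P(faulty) = 0.1·0.8500 / (0.1·0.8500 + 0.6·0.1500) ≈ 0.4857
After temperature sensor='normal': P(faulty) = 0.15·0.4857 / (0.15·0.4857 + 0.6·0.5143) ≈ 0.1910
After temperature sensor='normal': P(faulty) = 0.15·0.1910 / (0.15·0.1910 + 0.6·0.8090) ≈ 0.0557

0.056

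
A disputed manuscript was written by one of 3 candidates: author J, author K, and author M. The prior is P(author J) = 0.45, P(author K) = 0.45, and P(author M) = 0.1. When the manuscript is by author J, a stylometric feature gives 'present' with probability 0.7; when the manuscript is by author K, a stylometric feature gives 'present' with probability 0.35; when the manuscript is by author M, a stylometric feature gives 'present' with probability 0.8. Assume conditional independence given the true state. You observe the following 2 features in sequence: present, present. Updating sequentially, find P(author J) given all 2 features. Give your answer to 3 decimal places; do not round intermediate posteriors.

0.649

Apply Bayes' rule sequentially, carrying P(author J) forward.
After 'present': normaliser = 0.7·0.4500 + 0.35·0.4500 + 0.8·0.1000; P(author J) ≈ 0.5701, P(author K) ≈ 0.2851, P(author M) ≈ 0.1448
After 'present': normaliser = 0.7·0.5701 + 0.35·0.2851 + 0.8·0.1448; P(author J) ≈ 0.6492, P(author K) ≈ 0.1623, P(author M) ≈ 0.1884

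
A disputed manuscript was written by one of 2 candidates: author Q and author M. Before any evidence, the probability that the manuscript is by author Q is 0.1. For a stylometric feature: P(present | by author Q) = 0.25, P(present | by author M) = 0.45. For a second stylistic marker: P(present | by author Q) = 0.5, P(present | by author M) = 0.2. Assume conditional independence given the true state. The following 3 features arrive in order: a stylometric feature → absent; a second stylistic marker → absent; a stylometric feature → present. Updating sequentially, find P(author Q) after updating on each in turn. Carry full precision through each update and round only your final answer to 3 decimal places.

Apply Bayes' rule sequentially, carrying P(author Q) forward.
After a stylometric feature='absent': P(author Q) = 0.75·0.1000 / (0.75·0.1000 + 0.55·0.9000) ≈ 0.1316
After a second stylistic marker='absent': P(author Q) = 0.5·0.1316 / (0.5·0.1316 + 0.8·0.8684) ≈ 0.0865
After a stylometric feature='present': P(author Q) = 0.25·0.0865 / (0.25·0.0865 + 0.45·0.9135) ≈ 0.0500

0.050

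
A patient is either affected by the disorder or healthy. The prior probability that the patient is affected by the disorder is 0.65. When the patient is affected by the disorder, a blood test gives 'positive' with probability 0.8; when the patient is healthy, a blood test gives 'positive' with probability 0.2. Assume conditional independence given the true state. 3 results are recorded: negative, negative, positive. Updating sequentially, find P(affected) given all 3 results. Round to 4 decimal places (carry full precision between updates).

0.3171

Apply Bayes' rule sequentially, carrying P(affected) forward.
After 'negative': P(affected) = 0.2·0.6500 / (0.2·0.6500 + 0.8·0.3500) ≈ 0.3171
After 'negative': P(affected) = 0.2·0.3171 / (0.2·0.3171 + 0.8·0.6829) ≈ 0.1040
After 'positive': P(affected) = 0.8·0.1040 / (0.8·0.1040 + 0.2·0.8960) ≈ 0.3171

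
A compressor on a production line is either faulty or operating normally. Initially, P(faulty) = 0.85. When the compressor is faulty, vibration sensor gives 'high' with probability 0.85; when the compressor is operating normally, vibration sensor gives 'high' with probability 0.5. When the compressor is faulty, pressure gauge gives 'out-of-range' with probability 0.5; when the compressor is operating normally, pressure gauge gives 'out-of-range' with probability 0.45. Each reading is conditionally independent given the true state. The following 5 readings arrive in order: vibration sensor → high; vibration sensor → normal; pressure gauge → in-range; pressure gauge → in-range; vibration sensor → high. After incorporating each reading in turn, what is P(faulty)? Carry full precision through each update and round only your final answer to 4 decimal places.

0.8024

After vibration sensor='high': P(faulty) = 0.85·0.8500 / (0.85·0.8500 + 0.5·0.1500) ≈ 0.9060
After vibration sensor='normal': P(faulty) = 0.15·0.9060 / (0.15·0.9060 + 0.5·0.0940) ≈ 0.7429
After pressure gauge='in-range': P(faulty) = 0.5·0.7429 / (0.5·0.7429 + 0.55·0.2571) ≈ 0.7243
After pressure gauge='in-range': P(faulty) = 0.5·0.7243 / (0.5·0.7243 + 0.55·0.2757) ≈ 0.7049
After vibration sensor='high': P(faulty) = 0.85·0.7049 / (0.85·0.7049 + 0.5·0.2951) ≈ 0.8024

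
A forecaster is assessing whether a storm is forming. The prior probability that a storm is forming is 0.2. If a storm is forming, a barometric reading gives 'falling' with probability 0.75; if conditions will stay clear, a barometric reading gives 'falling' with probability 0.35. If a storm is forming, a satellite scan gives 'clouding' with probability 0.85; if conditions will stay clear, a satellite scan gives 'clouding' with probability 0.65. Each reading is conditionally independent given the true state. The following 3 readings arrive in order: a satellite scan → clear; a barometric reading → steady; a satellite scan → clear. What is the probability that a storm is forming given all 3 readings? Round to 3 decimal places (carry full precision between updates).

Apply Bayes' rule sequentially, carrying P(storm) forward.
After a satellite scan='clear': P(storm) = 0.15·0.2000 / (0.15·0.2000 + 0.35·0.8000) ≈ 0.0968
After a barometric reading='steady': P(storm) = 0.25·0.0968 / (0.25·0.0968 + 0.65·0.9032) ≈ 0.0396
After a satellite scan='clear': P(storm) = 0.15·0.0396 / (0.15·0.0396 + 0.35·0.9604) ≈ 0.0174

0.017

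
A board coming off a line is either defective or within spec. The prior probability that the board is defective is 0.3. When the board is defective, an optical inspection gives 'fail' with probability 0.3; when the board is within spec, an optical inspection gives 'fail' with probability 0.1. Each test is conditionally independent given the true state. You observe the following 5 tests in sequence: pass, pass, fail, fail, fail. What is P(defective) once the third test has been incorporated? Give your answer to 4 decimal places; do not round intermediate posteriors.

0.4375

After 'pass': P(defective) = 0.7·0.3000 / (0.7·0.3000 + 0.9·0.7000) ≈ 0.2500
After 'pass': P(defective) = 0.7·0.2500 / (0.7·0.2500 + 0.9·0.7500) ≈ 0.2059
After 'fail': P(defective) = 0.3·0.2059 / (0.3·0.2059 + 0.1·0.7941) ≈ 0.4375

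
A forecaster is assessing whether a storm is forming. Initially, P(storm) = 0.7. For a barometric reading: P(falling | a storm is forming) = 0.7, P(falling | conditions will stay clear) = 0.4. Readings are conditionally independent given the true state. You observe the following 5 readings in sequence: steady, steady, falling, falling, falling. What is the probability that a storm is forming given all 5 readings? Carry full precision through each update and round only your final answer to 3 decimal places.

After 'steady': P(storm) = 0.3·0.7000 / (0.3·0.7000 + 0.6·0.3000) ≈ 0.5385
After 'steady': P(storm) = 0.3·0.5385 / (0.3·0.5385 + 0.6·0.4615) ≈ 0.3684
After 'falling': P(storm) = 0.7·0.3684 / (0.7·0.3684 + 0.4·0.6316) ≈ 0.5052
After 'falling': P(storm) = 0.7·0.5052 / (0.7·0.5052 + 0.4·0.4948) ≈ 0.6411
After 'falling': P(storm) = 0.7·0.6411 / (0.7·0.6411 + 0.4·0.3589) ≈ 0.7577

0.758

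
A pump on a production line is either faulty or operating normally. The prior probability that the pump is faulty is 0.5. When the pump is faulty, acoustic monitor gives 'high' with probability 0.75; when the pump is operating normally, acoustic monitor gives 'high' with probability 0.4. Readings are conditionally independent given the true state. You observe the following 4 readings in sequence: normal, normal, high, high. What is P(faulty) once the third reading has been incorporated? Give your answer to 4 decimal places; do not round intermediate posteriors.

0.2456

After 'normal': P(faulty) = 0.25·0.5000 / (0.25·0.5000 + 0.6·0.5000) ≈ 0.2941
After 'normal': P(faulty) = 0.25·0.2941 / (0.25·0.2941 + 0.6·0.7059) ≈ 0.1479
After 'high': P(faulty) = 0.75·0.1479 / (0.75·0.1479 + 0.4·0.8521) ≈ 0.2456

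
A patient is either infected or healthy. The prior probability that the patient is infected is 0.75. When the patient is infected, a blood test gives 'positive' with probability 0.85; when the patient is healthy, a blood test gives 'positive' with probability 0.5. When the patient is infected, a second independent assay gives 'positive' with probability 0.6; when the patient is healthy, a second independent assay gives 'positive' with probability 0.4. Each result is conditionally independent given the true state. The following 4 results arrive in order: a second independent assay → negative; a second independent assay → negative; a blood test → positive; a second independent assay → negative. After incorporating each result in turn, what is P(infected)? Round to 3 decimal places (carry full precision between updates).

Each posterior becomes the prior for the next update.
After a second independent assay='negative': P(infected) = 0.4·0.7500 / (0.4·0.7500 + 0.6·0.2500) ≈ 0.6667
After a second independent assay='negative': P(infected) = 0.4·0.6667 / (0.4·0.6667 + 0.6·0.3333) ≈ 0.5714
After a blood test='positive': P(infected) = 0.85·0.5714 / (0.85·0.5714 + 0.5·0.4286) ≈ 0.6939
After a second independent assay='negative': P(infected) = 0.4·0.6939 / (0.4·0.6939 + 0.6·0.3061) ≈ 0.6018

0.602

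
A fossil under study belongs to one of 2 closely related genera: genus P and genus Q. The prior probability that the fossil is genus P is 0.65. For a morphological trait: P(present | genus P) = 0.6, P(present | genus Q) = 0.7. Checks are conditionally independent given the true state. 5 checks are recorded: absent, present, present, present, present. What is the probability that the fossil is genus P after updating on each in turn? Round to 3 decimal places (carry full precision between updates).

0.572

Each posterior becomes the prior for the next update.
After 'absent': P(genus P) = 0.4·0.6500 / (0.4·0.6500 + 0.3·0.3500) ≈ 0.7123
After 'present': P(genus P) = 0.6·0.7123 / (0.6·0.7123 + 0.7·0.2877) ≈ 0.6797
After 'present': P(genus P) = 0.6·0.6797 / (0.6·0.6797 + 0.7·0.3203) ≈ 0.6453
After 'present': P(genus P) = 0.6·0.6453 / (0.6·0.6453 + 0.7·0.3547) ≈ 0.6093
After 'present': P(genus P) = 0.6·0.6093 / (0.6·0.6093 + 0.7·0.3907) ≈ 0.5720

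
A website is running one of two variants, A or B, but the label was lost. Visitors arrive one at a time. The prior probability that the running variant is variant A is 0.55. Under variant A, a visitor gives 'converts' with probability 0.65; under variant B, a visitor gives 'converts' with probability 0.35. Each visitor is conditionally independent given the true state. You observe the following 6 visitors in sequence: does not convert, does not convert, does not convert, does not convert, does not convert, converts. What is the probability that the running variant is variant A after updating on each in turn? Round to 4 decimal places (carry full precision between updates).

0.0932

After 'does not convert': P(A) = 0.35·0.5500 / (0.35·0.5500 + 0.65·0.4500) ≈ 0.3969
After 'does not convert': P(A) = 0.35·0.3969 / (0.35·0.3969 + 0.65·0.6031) ≈ 0.2617
After 'does not convert': P(A) = 0.35·0.2617 / (0.35·0.2617 + 0.65·0.7383) ≈ 0.1602
After 'does not convert': P(A) = 0.35·0.1602 / (0.35·0.1602 + 0.65·0.8398) ≈ 0.0932
After 'does not convert': P(A) = 0.35·0.0932 / (0.35·0.0932 + 0.65·0.9068) ≈ 0.0524
After 'converts': P(A) = 0.65·0.0524 / (0.65·0.0524 + 0.35·0.9476) ≈ 0.0932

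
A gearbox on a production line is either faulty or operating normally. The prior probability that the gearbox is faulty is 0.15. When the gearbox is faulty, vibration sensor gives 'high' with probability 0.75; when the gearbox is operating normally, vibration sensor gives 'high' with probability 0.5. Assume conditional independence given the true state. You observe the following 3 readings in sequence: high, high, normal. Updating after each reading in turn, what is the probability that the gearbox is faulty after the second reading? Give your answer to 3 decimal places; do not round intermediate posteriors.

0.284

After 'high': P(faulty) = 0.75·0.1500 / (0.75·0.1500 + 0.5·0.8500) ≈ 0.2093
After 'high': P(faulty) = 0.75·0.2093 / (0.75·0.2093 + 0.5·0.7907) ≈ 0.2842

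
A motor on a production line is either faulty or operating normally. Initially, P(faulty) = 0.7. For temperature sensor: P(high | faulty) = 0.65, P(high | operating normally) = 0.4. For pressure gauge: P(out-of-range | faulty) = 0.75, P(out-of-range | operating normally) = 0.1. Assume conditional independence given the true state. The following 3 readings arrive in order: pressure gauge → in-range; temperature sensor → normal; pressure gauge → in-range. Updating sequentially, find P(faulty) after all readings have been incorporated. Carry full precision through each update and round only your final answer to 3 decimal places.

0.095

Each posterior becomes the prior for the next update.
After pressure gauge='in-range': P(faulty) = 0.25·0.7000 / (0.25·0.7000 + 0.9·0.3000) ≈ 0.3933
After temperature sensor='normal': P(faulty) = 0.35·0.3933 / (0.35·0.3933 + 0.6·0.6067) ≈ 0.2744
After pressure gauge='in-range': P(faulty) = 0.25·0.2744 / (0.25·0.2744 + 0.9·0.7256) ≈ 0.0950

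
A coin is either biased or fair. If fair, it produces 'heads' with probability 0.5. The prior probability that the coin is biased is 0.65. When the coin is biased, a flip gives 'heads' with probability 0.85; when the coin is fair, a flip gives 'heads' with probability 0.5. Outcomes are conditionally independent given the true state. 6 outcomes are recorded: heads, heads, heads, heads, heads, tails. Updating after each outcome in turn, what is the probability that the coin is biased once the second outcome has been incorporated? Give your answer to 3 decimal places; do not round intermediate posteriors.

0.843

Apply Bayes' rule sequentially, carrying P(biased) forward.
After 'heads': P(biased) = 0.85·0.6500 / (0.85·0.6500 + 0.5·0.3500) ≈ 0.7595
After 'heads': P(biased) = 0.85·0.7595 / (0.85·0.7595 + 0.5·0.2405) ≈ 0.8429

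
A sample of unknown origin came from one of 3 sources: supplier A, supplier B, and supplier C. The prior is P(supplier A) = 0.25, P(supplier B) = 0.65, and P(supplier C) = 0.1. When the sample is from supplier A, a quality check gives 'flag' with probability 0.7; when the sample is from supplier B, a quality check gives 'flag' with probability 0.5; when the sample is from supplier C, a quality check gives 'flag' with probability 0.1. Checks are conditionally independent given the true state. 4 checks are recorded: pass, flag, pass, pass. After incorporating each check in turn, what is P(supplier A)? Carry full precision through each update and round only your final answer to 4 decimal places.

After 'pass': normaliser = 0.3·0.2500 + 0.5·0.6500 + 0.9·0.1000; P(supplier A) ≈ 0.1531, P(supplier B) ≈ 0.6633, P(supplier C) ≈ 0.1837
After 'flag': normaliser = 0.7·0.1531 + 0.5·0.6633 + 0.1·0.1837; P(supplier A) ≈ 0.2344, P(supplier B) ≈ 0.7254, P(supplier C) ≈ 0.0402
After 'pass': normaliser = 0.3·0.2344 + 0.5·0.7254 + 0.9·0.0402; P(supplier A) ≈ 0.1499, P(supplier B) ≈ 0.7731, P(supplier C) ≈ 0.0771
After 'pass': normaliser = 0.3·0.1499 + 0.5·0.7731 + 0.9·0.0771; P(supplier A) ≈ 0.0898, P(supplier B) ≈ 0.7718, P(supplier C) ≈ 0.1385

0.0898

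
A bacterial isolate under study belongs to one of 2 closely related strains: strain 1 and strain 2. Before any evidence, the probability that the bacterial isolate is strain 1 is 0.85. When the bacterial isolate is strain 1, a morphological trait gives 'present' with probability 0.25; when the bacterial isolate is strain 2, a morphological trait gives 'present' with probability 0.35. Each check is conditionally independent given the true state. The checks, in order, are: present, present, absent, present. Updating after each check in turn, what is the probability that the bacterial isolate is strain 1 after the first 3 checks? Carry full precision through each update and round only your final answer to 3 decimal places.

Each posterior becomes the prior for the next update.
After 'present': P(strain 1) = 0.25·0.8500 / (0.25·0.8500 + 0.35·0.1500) ≈ 0.8019
After 'present': P(strain 1) = 0.25·0.8019 / (0.25·0.8019 + 0.35·0.1981) ≈ 0.7430
After 'absent': P(strain 1) = 0.75·0.7430 / (0.75·0.7430 + 0.65·0.2570) ≈ 0.7694

0.769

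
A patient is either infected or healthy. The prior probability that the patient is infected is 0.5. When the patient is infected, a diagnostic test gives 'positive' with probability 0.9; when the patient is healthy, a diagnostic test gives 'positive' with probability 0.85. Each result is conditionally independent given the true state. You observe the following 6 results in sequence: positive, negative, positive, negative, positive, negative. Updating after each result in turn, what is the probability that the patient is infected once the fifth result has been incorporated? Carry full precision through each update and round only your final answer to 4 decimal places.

After 'positive': P(infected) = 0.9·0.5000 / (0.9·0.5000 + 0.85·0.5000) ≈ 0.5143
After 'negative': P(infected) = 0.1·0.5143 / (0.1·0.5143 + 0.15·0.4857) ≈ 0.4138
After 'positive': P(infected) = 0.9·0.4138 / (0.9·0.4138 + 0.85·0.5862) ≈ 0.4277
After 'negative': P(infected) = 0.1·0.4277 / (0.1·0.4277 + 0.15·0.5723) ≈ 0.3326
After 'positive': P(infected) = 0.9·0.3326 / (0.9·0.3326 + 0.85·0.6674) ≈ 0.3454

0.3454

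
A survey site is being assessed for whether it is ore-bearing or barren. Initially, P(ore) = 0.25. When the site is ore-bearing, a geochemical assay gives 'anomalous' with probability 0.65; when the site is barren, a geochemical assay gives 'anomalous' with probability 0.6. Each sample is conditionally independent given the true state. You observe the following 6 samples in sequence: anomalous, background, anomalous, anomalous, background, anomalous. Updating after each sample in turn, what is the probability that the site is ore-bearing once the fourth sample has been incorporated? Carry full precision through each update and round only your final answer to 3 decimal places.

After 'anomalous': P(ore) = 0.65·0.2500 / (0.65·0.2500 + 0.6·0.7500) ≈ 0.2653
After 'background': P(ore) = 0.35·0.2653 / (0.35·0.2653 + 0.4·0.7347) ≈ 0.2401
After 'anomalous': P(ore) = 0.65·0.2401 / (0.65·0.2401 + 0.6·0.7599) ≈ 0.2550
After 'anomalous': P(ore) = 0.65·0.2550 / (0.65·0.2550 + 0.6·0.7450) ≈ 0.2705

0.271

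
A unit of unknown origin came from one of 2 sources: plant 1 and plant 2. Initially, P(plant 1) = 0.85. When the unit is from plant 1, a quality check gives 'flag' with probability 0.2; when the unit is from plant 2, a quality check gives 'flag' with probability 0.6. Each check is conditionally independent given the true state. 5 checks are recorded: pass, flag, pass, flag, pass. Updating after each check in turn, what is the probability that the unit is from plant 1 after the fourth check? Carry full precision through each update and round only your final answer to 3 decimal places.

After 'pass': P(plant 1) = 0.8·0.8500 / (0.8·0.8500 + 0.4·0.1500) ≈ 0.9189
After 'flag': P(plant 1) = 0.2·0.9189 / (0.2·0.9189 + 0.6·0.0811) ≈ 0.7907
After 'pass': P(plant 1) = 0.8·0.7907 / (0.8·0.7907 + 0.4·0.2093) ≈ 0.8831
After 'flag': P(plant 1) = 0.2·0.8831 / (0.2·0.8831 + 0.6·0.1169) ≈ 0.7158

0.716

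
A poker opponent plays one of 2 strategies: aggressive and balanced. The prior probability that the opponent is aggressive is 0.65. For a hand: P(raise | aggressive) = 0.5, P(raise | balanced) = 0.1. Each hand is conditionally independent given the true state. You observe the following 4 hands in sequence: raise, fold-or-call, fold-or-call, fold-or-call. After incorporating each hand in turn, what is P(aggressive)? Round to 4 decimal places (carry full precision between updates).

After 'raise': P(aggressive) = 0.5·0.6500 / (0.5·0.6500 + 0.1·0.3500) ≈ 0.9028
After 'fold-or-call': P(aggressive) = 0.5·0.9028 / (0.5·0.9028 + 0.9·0.0972) ≈ 0.8376
After 'fold-or-call': P(aggressive) = 0.5·0.8376 / (0.5·0.8376 + 0.9·0.1624) ≈ 0.7413
After 'fold-or-call': P(aggressive) = 0.5·0.7413 / (0.5·0.7413 + 0.9·0.2587) ≈ 0.6142

0.6142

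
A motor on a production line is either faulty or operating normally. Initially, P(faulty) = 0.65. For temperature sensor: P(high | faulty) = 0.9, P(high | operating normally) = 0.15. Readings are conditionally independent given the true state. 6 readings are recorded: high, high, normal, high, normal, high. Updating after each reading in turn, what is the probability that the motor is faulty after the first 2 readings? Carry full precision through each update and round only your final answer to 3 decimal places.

After 'high': P(faulty) = 0.9·0.6500 / (0.9·0.6500 + 0.15·0.3500) ≈ 0.9176
After 'high': P(faulty) = 0.9·0.9176 / (0.9·0.9176 + 0.15·0.0824) ≈ 0.9853

0.985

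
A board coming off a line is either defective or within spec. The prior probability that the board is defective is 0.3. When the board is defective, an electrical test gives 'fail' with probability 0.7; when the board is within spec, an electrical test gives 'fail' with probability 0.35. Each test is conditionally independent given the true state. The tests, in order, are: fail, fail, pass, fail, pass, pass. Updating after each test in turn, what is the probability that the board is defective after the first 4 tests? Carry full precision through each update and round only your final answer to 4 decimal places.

0.6128

Apply Bayes' rule sequentially, carrying P(defective) forward.
After 'fail': P(defective) = 0.7·0.3000 / (0.7·0.3000 + 0.35·0.7000) ≈ 0.4615
After 'fail': P(defective) = 0.7·0.4615 / (0.7·0.4615 + 0.35·0.5385) ≈ 0.6316
After 'pass': P(defective) = 0.3·0.6316 / (0.3·0.6316 + 0.65·0.3684) ≈ 0.4417
After 'fail': P(defective) = 0.7·0.4417 / (0.7·0.4417 + 0.35·0.5583) ≈ 0.6128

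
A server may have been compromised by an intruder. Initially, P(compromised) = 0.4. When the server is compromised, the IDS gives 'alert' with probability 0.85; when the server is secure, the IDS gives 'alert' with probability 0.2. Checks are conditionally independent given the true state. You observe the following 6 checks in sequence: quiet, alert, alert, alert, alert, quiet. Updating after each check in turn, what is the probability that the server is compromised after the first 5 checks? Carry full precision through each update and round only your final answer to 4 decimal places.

Each posterior becomes the prior for the next update.
After 'quiet': P(compromised) = 0.15·0.4000 / (0.15·0.4000 + 0.8·0.6000) ≈ 0.1111
After 'alert': P(compromised) = 0.85·0.1111 / (0.85·0.1111 + 0.2·0.8889) ≈ 0.3469
After 'alert': P(compromised) = 0.85·0.3469 / (0.85·0.3469 + 0.2·0.6531) ≈ 0.6930
After 'alert': P(compromised) = 0.85·0.6930 / (0.85·0.6930 + 0.2·0.3070) ≈ 0.9056
After 'alert': P(compromised) = 0.85·0.9056 / (0.85·0.9056 + 0.2·0.0944) ≈ 0.9761

0.9761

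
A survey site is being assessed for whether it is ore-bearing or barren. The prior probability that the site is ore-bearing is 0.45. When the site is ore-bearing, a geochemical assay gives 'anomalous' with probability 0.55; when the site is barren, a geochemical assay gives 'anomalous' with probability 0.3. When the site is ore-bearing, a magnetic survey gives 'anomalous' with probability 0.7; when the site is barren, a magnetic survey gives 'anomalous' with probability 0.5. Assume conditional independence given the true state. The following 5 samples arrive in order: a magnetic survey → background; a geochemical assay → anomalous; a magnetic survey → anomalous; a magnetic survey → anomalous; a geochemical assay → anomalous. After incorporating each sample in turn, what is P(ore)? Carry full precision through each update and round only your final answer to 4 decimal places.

Each posterior becomes the prior for the next update.
After a magnetic survey='background': P(ore) = 0.3·0.4500 / (0.3·0.4500 + 0.5·0.5500) ≈ 0.3293
After a geochemical assay='anomalous': P(ore) = 0.55·0.3293 / (0.55·0.3293 + 0.3·0.6707) ≈ 0.4737
After a magnetic survey='anomalous': P(ore) = 0.7·0.4737 / (0.7·0.4737 + 0.5·0.5263) ≈ 0.5575
After a magnetic survey='anomalous': P(ore) = 0.7·0.5575 / (0.7·0.5575 + 0.5·0.4425) ≈ 0.6382
After a geochemical assay='anomalous': P(ore) = 0.55·0.6382 / (0.55·0.6382 + 0.3·0.3618) ≈ 0.7638

0.7638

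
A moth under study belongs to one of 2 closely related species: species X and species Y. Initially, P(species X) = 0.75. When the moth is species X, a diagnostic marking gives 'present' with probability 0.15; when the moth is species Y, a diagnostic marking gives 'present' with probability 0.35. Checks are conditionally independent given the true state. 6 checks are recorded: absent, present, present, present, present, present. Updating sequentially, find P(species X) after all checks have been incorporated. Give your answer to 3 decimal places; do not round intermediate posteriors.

0.054

After 'absent': P(species X) = 0.85·0.7500 / (0.85·0.7500 + 0.65·0.2500) ≈ 0.7969
After 'present': P(species X) = 0.15·0.7969 / (0.15·0.7969 + 0.35·0.2031) ≈ 0.6270
After 'present': P(species X) = 0.15·0.6270 / (0.15·0.6270 + 0.35·0.3730) ≈ 0.4188
After 'present': P(species X) = 0.15·0.4188 / (0.15·0.4188 + 0.35·0.5812) ≈ 0.2359
After 'present': P(species X) = 0.15·0.2359 / (0.15·0.2359 + 0.35·0.7641) ≈ 0.1169
After 'present': P(species X) = 0.15·0.1169 / (0.15·0.1169 + 0.35·0.8831) ≈ 0.0537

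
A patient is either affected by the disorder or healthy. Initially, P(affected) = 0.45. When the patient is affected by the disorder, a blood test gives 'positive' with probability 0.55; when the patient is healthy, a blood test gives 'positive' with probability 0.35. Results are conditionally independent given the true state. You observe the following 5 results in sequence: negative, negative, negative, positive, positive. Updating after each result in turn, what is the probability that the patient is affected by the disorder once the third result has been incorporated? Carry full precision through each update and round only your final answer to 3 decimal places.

After 'negative': P(affected) = 0.45·0.4500 / (0.45·0.4500 + 0.65·0.5500) ≈ 0.3616
After 'negative': P(affected) = 0.45·0.3616 / (0.45·0.3616 + 0.65·0.6384) ≈ 0.2817
After 'negative': P(affected) = 0.45·0.2817 / (0.45·0.2817 + 0.65·0.7183) ≈ 0.2135

0.214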